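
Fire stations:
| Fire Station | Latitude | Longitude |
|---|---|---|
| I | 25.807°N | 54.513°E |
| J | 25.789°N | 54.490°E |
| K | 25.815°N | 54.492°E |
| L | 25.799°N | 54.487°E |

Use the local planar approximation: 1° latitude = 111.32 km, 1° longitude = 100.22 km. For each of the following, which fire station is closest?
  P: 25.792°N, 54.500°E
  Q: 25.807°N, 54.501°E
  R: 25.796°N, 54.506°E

P→J; Q→I; R→I

P at 25.792°N, 54.500°E:
  I: 2.118 km
  J: 1.056 km
  K: 2.683 km
  L: 1.518 km
  → nearest: J (1.056 km)
Q at 25.807°N, 54.501°E:
  I: 1.203 km
  J: 2.287 km
  K: 1.268 km
  L: 1.662 km
  → nearest: I (1.203 km)
R at 25.796°N, 54.506°E:
  I: 1.411 km
  J: 1.783 km
  K: 2.538 km
  L: 1.933 km
  → nearest: I (1.411 km)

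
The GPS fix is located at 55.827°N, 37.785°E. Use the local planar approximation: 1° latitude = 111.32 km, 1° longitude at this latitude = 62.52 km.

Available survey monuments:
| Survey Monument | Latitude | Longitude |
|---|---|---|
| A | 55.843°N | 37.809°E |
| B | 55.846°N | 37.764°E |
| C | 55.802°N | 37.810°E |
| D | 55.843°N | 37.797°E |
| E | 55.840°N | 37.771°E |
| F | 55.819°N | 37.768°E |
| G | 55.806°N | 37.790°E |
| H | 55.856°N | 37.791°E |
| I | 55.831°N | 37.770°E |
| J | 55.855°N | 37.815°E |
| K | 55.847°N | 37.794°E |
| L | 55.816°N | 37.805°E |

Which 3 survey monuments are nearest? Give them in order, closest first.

I, F, E

Distances from 55.827°N, 37.785°E:
A: √((0.016·111.32)² + (0.024·62.52)²) = √(3.17239 + 2.25144) = 2.329 km
B: √((0.019·111.32)² + (-0.021·62.52)²) = √(4.47356 + 1.72376) = 2.489 km
C: √((-0.025·111.32)² + (0.025·62.52)²) = √(7.74509 + 2.44297) = 3.192 km
D: √((0.016·111.32)² + (0.012·62.52)²) = √(3.17239 + 0.56286) = 1.933 km
E: √((0.013·111.32)² + (-0.014·62.52)²) = √(2.09427 + 0.76612) = 1.691 km
F: √((-0.008·111.32)² + (-0.017·62.52)²) = √(0.79310 + 1.12963) = 1.387 km
G: √((-0.021·111.32)² + (0.005·62.52)²) = √(5.46493 + 0.09772) = 2.359 km
H: √((0.029·111.32)² + (0.006·62.52)²) = √(10.42179 + 0.14072) = 3.250 km
I: √((0.004·111.32)² + (-0.015·62.52)²) = √(0.19827 + 0.87947) = 1.038 km
J: √((0.028·111.32)² + (0.030·62.52)²) = √(9.71544 + 3.51788) = 3.638 km
K: √((0.020·111.32)² + (0.009·62.52)²) = √(4.95686 + 0.31661) = 2.296 km
L: √((-0.011·111.32)² + (0.020·62.52)²) = √(1.49945 + 1.56350) = 1.750 km
Sorted: I (1.038 km) < F (1.387 km) < E (1.691 km) < L (1.750 km) < D (1.933 km) < …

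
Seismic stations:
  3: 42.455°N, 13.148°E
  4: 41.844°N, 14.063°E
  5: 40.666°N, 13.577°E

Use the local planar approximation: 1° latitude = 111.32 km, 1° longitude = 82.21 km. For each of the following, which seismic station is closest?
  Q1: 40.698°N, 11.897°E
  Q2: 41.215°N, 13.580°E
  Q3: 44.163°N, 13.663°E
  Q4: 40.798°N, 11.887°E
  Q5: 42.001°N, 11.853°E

Q1 at 40.698°N, 11.897°E:
  3: 220.980 km
  4: 219.049 km
  5: 138.159 km
  → nearest: 5 (138.159 km)
Q2 at 41.215°N, 13.580°E:
  3: 142.532 km
  4: 80.495 km
  5: 61.115 km
  → nearest: 5 (61.115 km)
Q3 at 44.163°N, 13.663°E:
  3: 194.791 km
  4: 260.237 km
  5: 389.350 km
  → nearest: 3 (194.791 km)
Q4 at 40.798°N, 11.887°E:
  3: 211.592 km
  4: 213.447 km
  5: 139.710 km
  → nearest: 5 (139.710 km)
Q5 at 42.001°N, 11.853°E:
  3: 117.849 km
  4: 182.523 km
  5: 205.361 km
  → nearest: 3 (117.849 km)

Q1→5; Q2→5; Q3→3; Q4→5; Q5→3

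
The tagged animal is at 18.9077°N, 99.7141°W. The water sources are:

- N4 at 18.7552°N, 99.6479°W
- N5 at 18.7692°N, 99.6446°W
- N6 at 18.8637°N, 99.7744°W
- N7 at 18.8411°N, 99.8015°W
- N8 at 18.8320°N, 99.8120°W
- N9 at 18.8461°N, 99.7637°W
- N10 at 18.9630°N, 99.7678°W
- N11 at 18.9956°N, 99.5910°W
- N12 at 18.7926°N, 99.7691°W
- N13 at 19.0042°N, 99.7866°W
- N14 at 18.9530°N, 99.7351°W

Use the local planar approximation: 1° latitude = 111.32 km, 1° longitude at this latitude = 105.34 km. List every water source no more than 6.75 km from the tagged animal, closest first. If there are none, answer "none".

N14

Distances from 18.9077°N, 99.7141°W:
N4: 18.3528 km
N5: 17.0678 km
N6: 8.0212 km
N7: 11.8207 km
N8: 13.3179 km
N9: 8.6210 km
N10: 8.3603 km
N11: 16.2450 km
N12: 14.0619 km
N13: 13.1805 km
N14: 5.5067 km
Threshold 6.75 km: N14 (5.5067 km) is within range.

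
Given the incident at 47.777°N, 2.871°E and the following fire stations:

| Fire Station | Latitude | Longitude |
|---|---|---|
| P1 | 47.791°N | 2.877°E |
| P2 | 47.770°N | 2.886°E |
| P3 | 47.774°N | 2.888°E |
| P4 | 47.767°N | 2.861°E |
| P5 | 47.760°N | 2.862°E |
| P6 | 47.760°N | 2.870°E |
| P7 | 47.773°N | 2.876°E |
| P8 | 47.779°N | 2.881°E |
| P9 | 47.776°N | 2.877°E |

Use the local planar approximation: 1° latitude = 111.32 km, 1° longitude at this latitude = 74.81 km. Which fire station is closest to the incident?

Distances from 47.777°N, 2.871°E:
P1: √((0.014·111.32)² + (0.006·74.81)²) = √(2.42886 + 0.20148) = 1.622 km
P2: √((-0.007·111.32)² + (0.015·74.81)²) = √(0.60721 + 1.25922) = 1.366 km
P3: √((-0.003·111.32)² + (0.017·74.81)²) = √(0.11153 + 1.61740) = 1.315 km
P4: √((-0.010·111.32)² + (-0.010·74.81)²) = √(1.23921 + 0.55965) = 1.341 km
P5: √((-0.017·111.32)² + (-0.009·74.81)²) = √(3.58133 + 0.45332) = 2.009 km
P6: √((-0.017·111.32)² + (-0.001·74.81)²) = √(3.58133 + 0.00560) = 1.894 km
P7: √((-0.004·111.32)² + (0.005·74.81)²) = √(0.19827 + 0.13991) = 0.582 km
P8: √((0.002·111.32)² + (0.010·74.81)²) = √(0.04957 + 0.55965) = 0.781 km
P9: √((-0.001·111.32)² + (0.006·74.81)²) = √(0.01239 + 0.20148) = 0.462 km
Minimum: P9 at 0.462 km.

P9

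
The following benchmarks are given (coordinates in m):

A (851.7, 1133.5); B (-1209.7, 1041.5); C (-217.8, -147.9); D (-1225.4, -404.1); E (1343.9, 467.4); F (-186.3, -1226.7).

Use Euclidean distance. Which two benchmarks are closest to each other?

Pairwise distances:
A–E: √((492.2)² + (-666.1)²) = √(242260.840 + 443689.210) = 828.2 m
C–D: √((-1007.6)² + (-256.2)²) = √(1015257.760 + 65638.440) = 1039.7 m
C–F: √((31.5)² + (-1078.8)²) = √(992.250 + 1163809.440) = 1079.3 m
D–F: √((1039.1)² + (-822.6)²) = √(1079728.810 + 676670.760) = 1325.3 m
B–D: √((-15.7)² + (-1445.6)²) = √(246.490 + 2089759.360) = 1445.7 m
B–C: √((991.9)² + (-1189.4)²) = √(983865.610 + 1414672.360) = 1548.7 m
A–C: √((-1069.5)² + (-1281.4)²) = √(1143830.250 + 1641985.960) = 1669.1 m
C–E: √((1561.7)² + (615.3)²) = √(2438906.890 + 378594.090) = 1678.5 m
A–B: √((-2061.4)² + (-92.0)²) = √(4249369.960 + 8464.000) = 2063.5 m
E–F: √((-1530.2)² + (-1694.1)²) = √(2341512.040 + 2869974.810) = 2282.9 m
B–F: √((1023.4)² + (-2268.2)²) = √(1047347.560 + 5144731.240) = 2488.4 m
A–F: √((-1038.0)² + (-2360.2)²) = √(1077444.000 + 5570544.040) = 2578.4 m
A–D: √((-2077.1)² + (-1537.6)²) = √(4314344.410 + 2364213.760) = 2584.3 m
B–E: √((2553.6)² + (-574.1)²) = √(6520872.960 + 329590.810) = 2617.3 m
D–E: √((2569.3)² + (871.5)²) = √(6601302.490 + 759512.250) = 2713.1 m
Closest pair: A–E at 828.2 m.

A and E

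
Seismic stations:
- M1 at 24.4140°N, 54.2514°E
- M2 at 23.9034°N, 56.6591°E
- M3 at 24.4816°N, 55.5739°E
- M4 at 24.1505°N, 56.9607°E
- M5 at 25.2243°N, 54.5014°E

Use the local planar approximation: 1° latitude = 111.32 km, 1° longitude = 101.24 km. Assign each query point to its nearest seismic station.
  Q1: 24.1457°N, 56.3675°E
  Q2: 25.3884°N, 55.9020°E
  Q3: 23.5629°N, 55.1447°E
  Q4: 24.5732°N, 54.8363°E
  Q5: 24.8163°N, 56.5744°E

Q1→M2; Q2→M3; Q3→M3; Q4→M1; Q5→M4

Q1 at 24.1457°N, 56.3675°E:
  M1: 216.3059 km
  M2: 39.9882 km
  M3: 88.6192 km
  M4: 60.0579 km
  M5: 223.8504 km
  → nearest: M2 (39.9882 km)
Q2 at 25.3884°N, 55.9020°E:
  M1: 199.2246 km
  M2: 182.2155 km
  M3: 106.2697 km
  M4: 174.5790 km
  M5: 142.9686 km
  → nearest: M3 (106.2697 km)
Q3 at 23.5629°N, 55.1447°E:
  M1: 130.9790 km
  M2: 157.9339 km
  M3: 111.1179 km
  M4: 195.1414 km
  M5: 196.0791 km
  → nearest: M3 (111.1179 km)
Q4 at 24.5732°N, 54.8363°E:
  M1: 61.8104 km
  M2: 199.0342 km
  M3: 75.3676 km
  M4: 220.1615 km
  M5: 80.0186 km
  → nearest: M1 (61.8104 km)
Q5 at 24.8163°N, 56.5744°E:
  M1: 239.4065 km
  M2: 101.9852 km
  M3: 107.9259 km
  M4: 83.8023 km
  M5: 214.7289 km
  → nearest: M4 (83.8023 km)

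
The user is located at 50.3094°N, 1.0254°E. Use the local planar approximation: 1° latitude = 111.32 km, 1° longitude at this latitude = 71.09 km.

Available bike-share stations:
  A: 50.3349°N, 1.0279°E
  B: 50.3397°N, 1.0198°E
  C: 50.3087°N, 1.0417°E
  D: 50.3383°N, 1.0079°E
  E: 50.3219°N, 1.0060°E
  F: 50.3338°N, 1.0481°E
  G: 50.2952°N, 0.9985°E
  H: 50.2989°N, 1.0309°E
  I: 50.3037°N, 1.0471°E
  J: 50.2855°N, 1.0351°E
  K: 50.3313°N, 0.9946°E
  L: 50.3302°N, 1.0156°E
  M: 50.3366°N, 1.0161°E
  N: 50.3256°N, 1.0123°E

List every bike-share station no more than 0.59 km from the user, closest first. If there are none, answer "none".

Distances from 50.3094°N, 1.0254°E:
A: √((0.0255·111.32)² + (0.0025·71.09)²) = √(8.057991 + 0.031586) = 2.8442 km
B: √((0.0303·111.32)² + (-0.0056·71.09)²) = √(11.377102 + 0.158487) = 3.3964 km
C: √((-0.0007·111.32)² + (0.0163·71.09)²) = √(0.006072 + 1.342741) = 1.1614 km
D: √((0.0289·111.32)² + (-0.0175·71.09)²) = √(10.350041 + 1.547723) = 3.4493 km
E: √((0.0125·111.32)² + (-0.0194·71.09)²) = √(1.936272 + 1.902044) = 1.9592 km
F: √((0.0244·111.32)² + (0.0227·71.09)²) = √(7.377786 + 2.604166) = 3.1594 km
G: √((-0.0142·111.32)² + (-0.0269·71.09)²) = √(2.498752 + 3.656972) = 2.4811 km
H: √((-0.0105·111.32)² + (0.0055·71.09)²) = √(1.366234 + 0.152877) = 1.2325 km
I: √((-0.0057·111.32)² + (0.0217·71.09)²) = √(0.402621 + 2.379778) = 1.6681 km
J: √((-0.0239·111.32)² + (0.0097·71.09)²) = √(7.078516 + 0.475511) = 2.7485 km
K: √((0.0219·111.32)² + (-0.0308·71.09)²) = √(5.943395 + 4.794226) = 3.2768 km
L: √((0.0208·111.32)² + (-0.0098·71.09)²) = √(5.361336 + 0.485366) = 2.4180 km
M: √((0.0272·111.32)² + (-0.0093·71.09)²) = √(9.168203 + 0.437102) = 3.0992 km
N: √((0.0162·111.32)² + (-0.0131·71.09)²) = √(3.252194 + 0.867281) = 2.0296 km
Threshold 0.59 km: none within range.

none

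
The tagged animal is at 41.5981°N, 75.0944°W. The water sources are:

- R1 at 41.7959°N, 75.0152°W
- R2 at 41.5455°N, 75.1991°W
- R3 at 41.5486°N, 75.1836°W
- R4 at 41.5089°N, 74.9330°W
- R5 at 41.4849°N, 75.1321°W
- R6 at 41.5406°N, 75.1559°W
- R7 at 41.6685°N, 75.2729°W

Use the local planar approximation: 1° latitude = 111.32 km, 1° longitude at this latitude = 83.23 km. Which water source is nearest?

Distances from 41.5981°N, 75.0944°W:
R1: √((0.1978·111.32)² + (0.0792·83.23)²) = √(484.840589 + 43.452038) = 22.9846 km
R2: √((-0.0526·111.32)² + (-0.1047·83.23)²) = √(34.286084 + 75.936951) = 10.4987 km
R3: √((-0.0495·111.32)² + (-0.0892·83.23)²) = √(30.363847 + 55.117498) = 9.2456 km
R4: √((-0.0892·111.32)² + (0.1614·83.23)²) = √(98.599816 + 180.454140) = 16.7049 km
R5: √((-0.1132·111.32)² + (-0.0377·83.23)²) = √(158.795887 + 9.845607) = 12.9862 km
R6: √((-0.0575·111.32)² + (-0.0615·83.23)²) = √(40.971521 + 26.200527) = 8.1959 km
R7: √((0.0704·111.32)² + (-0.1785·83.23)²) = √(61.417440 + 220.717226) = 16.7969 km
Minimum: R6 at 8.1959 km.

R6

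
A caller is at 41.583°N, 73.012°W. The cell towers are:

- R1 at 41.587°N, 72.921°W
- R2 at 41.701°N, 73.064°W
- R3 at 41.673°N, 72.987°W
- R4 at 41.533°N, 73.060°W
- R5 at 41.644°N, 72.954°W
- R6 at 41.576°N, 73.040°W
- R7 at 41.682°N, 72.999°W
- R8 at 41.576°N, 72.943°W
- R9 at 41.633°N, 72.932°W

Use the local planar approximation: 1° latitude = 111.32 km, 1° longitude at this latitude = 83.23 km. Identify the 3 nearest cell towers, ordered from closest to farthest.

Distances from 41.583°N, 73.012°W:
R1: √((0.004·111.32)² + (0.091·83.23)²) = √(0.19827 + 57.36442) = 7.587 km
R2: √((0.118·111.32)² + (-0.052·83.23)²) = √(172.54819 + 18.73124) = 13.830 km
R3: √((0.090·111.32)² + (0.025·83.23)²) = √(100.37635 + 4.32952) = 10.233 km
R4: √((-0.050·111.32)² + (-0.048·83.23)²) = √(30.98036 + 15.96034) = 6.851 km
R5: √((0.061·111.32)² + (0.058·83.23)²) = √(46.11116 + 23.30321) = 8.332 km
R6: √((-0.007·111.32)² + (-0.028·83.23)²) = √(0.60721 + 5.43095) = 2.457 km
R7: √((0.099·111.32)² + (0.013·83.23)²) = √(121.45539 + 1.17070) = 11.074 km
R8: √((-0.007·111.32)² + (0.069·83.23)²) = √(0.60721 + 32.98056) = 5.795 km
R9: √((0.050·111.32)² + (0.080·83.23)²) = √(30.98036 + 44.33429) = 8.678 km
Sorted: R6 (2.457 km) < R8 (5.795 km) < R4 (6.851 km) < R1 (7.587 km) < R5 (8.332 km) < …

R6, R8, R4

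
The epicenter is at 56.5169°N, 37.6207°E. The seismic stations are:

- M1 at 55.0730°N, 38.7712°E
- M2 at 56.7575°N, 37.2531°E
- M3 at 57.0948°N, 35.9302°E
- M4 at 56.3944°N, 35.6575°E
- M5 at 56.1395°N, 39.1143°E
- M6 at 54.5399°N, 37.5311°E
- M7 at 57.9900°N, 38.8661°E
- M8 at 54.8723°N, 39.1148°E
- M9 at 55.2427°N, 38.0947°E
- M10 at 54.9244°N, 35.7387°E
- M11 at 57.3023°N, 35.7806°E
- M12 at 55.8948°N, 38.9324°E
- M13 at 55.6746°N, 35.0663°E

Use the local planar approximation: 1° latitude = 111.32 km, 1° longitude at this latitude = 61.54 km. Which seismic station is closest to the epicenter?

Distances from 56.5169°N, 37.6207°E:
M1: 175.6377 km
M2: 35.0588 km
M3: 122.3173 km
M4: 121.5825 km
M5: 101.0624 km
M6: 220.1487 km
M7: 181.0117 km
M8: 204.8692 km
M9: 144.8123 km
M10: 211.7570 km
M11: 143.0642 km
M12: 106.3575 km
M13: 183.0382 km
Minimum: M2 at 35.0588 km.

M2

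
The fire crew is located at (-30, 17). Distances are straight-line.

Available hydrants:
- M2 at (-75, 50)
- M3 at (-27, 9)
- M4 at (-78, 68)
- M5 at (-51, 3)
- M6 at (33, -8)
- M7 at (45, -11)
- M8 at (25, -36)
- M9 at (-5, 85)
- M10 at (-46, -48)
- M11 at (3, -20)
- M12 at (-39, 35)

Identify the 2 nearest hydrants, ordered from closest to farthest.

M3, M12

Distances from (-30, 17):
M2: √((-45)² + (33)²) = √(2025.000 + 1089.000) = 55.8
M3: √((3)² + (-8)²) = √(9.000 + 64.000) = 8.5
M4: √((-48)² + (51)²) = √(2304.000 + 2601.000) = 70.0
M5: √((-21)² + (-14)²) = √(441.000 + 196.000) = 25.2
M6: √((63)² + (-25)²) = √(3969.000 + 625.000) = 67.8
M7: √((75)² + (-28)²) = √(5625.000 + 784.000) = 80.1
M8: √((55)² + (-53)²) = √(3025.000 + 2809.000) = 76.4
M9: √((25)² + (68)²) = √(625.000 + 4624.000) = 72.4
M10: √((-16)² + (-65)²) = √(256.000 + 4225.000) = 66.9
M11: √((33)² + (-37)²) = √(1089.000 + 1369.000) = 49.6
M12: √((-9)² + (18)²) = √(81.000 + 324.000) = 20.1
Sorted: M3 (8.5) < M12 (20.1) < M5 (25.2) < M11 (49.6) < …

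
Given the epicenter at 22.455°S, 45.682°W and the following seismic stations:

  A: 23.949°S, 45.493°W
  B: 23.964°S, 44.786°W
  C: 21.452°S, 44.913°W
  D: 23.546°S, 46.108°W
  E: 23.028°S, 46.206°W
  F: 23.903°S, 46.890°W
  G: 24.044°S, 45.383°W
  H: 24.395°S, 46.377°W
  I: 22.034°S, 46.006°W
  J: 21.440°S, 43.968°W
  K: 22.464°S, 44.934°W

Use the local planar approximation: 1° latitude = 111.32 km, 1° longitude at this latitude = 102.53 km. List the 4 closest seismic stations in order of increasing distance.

I, K, E, D

Distances from 22.455°S, 45.682°W:
A: 167.437 km
B: 191.461 km
C: 136.687 km
D: 129.065 km
E: 83.398 km
F: 203.281 km
G: 179.524 km
H: 227.413 km
I: 57.445 km
J: 208.926 km
K: 76.699 km
Sorted: I (57.445 km) < K (76.699 km) < E (83.398 km) < D (129.065 km) < C (136.687 km) < A (167.437 km) < …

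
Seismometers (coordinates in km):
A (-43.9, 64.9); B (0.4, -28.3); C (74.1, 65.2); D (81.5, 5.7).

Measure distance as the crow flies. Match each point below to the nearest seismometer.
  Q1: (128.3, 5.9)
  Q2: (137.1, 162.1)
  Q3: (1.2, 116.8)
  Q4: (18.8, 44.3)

Q1→D; Q2→C; Q3→A; Q4→C

Q1 at (128.3, 5.9):
  A: 182.0 km
  B: 132.4 km
  C: 80.3 km
  D: 46.8 km
  → nearest: D (46.8 km)
Q2 at (137.1, 162.1):
  A: 205.4 km
  B: 234.4 km
  C: 115.6 km
  D: 166.0 km
  → nearest: C (115.6 km)
Q3 at (1.2, 116.8):
  A: 68.8 km
  B: 145.1 km
  C: 89.3 km
  D: 137.1 km
  → nearest: A (68.8 km)
Q4 at (18.8, 44.3):
  A: 66.0 km
  B: 74.9 km
  C: 59.1 km
  D: 73.6 km
  → nearest: C (59.1 km)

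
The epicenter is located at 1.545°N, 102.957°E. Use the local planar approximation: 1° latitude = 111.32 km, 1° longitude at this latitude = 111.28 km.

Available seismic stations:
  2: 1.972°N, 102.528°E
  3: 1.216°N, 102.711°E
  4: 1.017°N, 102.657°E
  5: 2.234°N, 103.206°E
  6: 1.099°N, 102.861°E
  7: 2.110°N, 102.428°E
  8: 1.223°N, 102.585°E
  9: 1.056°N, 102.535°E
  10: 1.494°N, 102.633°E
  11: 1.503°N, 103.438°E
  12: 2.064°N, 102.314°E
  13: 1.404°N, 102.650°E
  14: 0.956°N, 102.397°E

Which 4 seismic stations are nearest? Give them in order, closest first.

Distances from 1.545°N, 102.957°E:
2: 67.368 km
3: 45.724 km
4: 67.596 km
5: 81.551 km
6: 50.785 km
7: 86.147 km
8: 54.759 km
9: 71.892 km
10: 36.499 km
11: 53.729 km
12: 91.966 km
13: 37.596 km
14: 90.457 km
Sorted: 10 (36.499 km) < 13 (37.596 km) < 3 (45.724 km) < 6 (50.785 km) < 11 (53.729 km) < 8 (54.759 km) < …

10, 13, 3, 6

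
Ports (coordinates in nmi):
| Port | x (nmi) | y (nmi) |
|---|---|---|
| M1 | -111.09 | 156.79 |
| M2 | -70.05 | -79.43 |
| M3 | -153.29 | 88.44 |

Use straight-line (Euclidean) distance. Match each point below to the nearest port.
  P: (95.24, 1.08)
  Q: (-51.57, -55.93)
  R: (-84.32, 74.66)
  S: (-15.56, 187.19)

P→M2; Q→M2; R→M3; S→M1

P at (95.24, 1.08):
  M1: 258.49 nmi
  M2: 183.85 nmi
  M3: 263.44 nmi
  → nearest: M2 (183.85 nmi)
Q at (-51.57, -55.93):
  M1: 220.89 nmi
  M2: 29.90 nmi
  M3: 176.61 nmi
  → nearest: M2 (29.90 nmi)
R at (-84.32, 74.66):
  M1: 86.38 nmi
  M2: 154.75 nmi
  M3: 70.33 nmi
  → nearest: M3 (70.33 nmi)
S at (-15.56, 187.19):
  M1: 100.25 nmi
  M2: 272.13 nmi
  M3: 169.47 nmi
  → nearest: M1 (100.25 nmi)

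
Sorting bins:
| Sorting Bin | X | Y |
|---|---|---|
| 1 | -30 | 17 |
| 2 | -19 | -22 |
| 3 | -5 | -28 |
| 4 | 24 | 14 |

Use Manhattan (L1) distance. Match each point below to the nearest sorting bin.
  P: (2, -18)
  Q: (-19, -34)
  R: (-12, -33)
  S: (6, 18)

P→3; Q→2; R→3; S→4

P at (2, -18):
  1: 67
  2: 25
  3: 17
  4: 54
  → nearest: 3 (17)
Q at (-19, -34):
  1: 62
  2: 12
  3: 20
  4: 91
  → nearest: 2 (12)
R at (-12, -33):
  1: 68
  2: 18
  3: 12
  4: 83
  → nearest: 3 (12)
S at (6, 18):
  1: 37
  2: 65
  3: 57
  4: 22
  → nearest: 4 (22)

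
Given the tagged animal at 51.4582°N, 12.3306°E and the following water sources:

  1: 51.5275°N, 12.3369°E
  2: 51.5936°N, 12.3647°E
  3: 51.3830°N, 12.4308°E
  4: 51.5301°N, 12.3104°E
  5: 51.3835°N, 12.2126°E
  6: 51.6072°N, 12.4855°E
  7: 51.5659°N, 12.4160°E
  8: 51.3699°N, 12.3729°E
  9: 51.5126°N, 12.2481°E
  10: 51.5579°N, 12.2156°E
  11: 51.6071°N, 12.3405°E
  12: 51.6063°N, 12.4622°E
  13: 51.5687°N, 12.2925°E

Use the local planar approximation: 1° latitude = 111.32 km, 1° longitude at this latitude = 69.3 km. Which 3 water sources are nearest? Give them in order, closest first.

1, 4, 9

Distances from 51.4582°N, 12.3306°E:
1: √((0.0693·111.32)² + (0.0063·69.3)²) = √(59.513140 + 0.190611) = 7.7268 km
2: √((0.1354·111.32)² + (0.0341·69.3)²) = √(227.187129 + 5.584383) = 15.2569 km
3: √((-0.0752·111.32)² + (0.1002·69.3)²) = √(70.078061 + 48.217192) = 10.8764 km
4: √((0.0719·111.32)² + (-0.0202·69.3)²) = √(64.062543 + 1.959608) = 8.1254 km
5: √((-0.0747·111.32)² + (-0.1180·69.3)²) = √(69.149270 + 66.869871) = 11.6627 km
6: √((0.1490·111.32)² + (0.1549·69.3)²) = √(275.117953 + 115.230993) = 19.7573 km
7: √((0.1077·111.32)² + (0.0854·69.3)²) = √(143.740053 + 35.025328) = 13.3703 km
8: √((-0.0883·111.32)² + (0.0423·69.3)²) = √(96.620171 + 8.593047) = 10.2573 km
9: √((0.0544·111.32)² + (-0.0825·69.3)²) = √(36.672811 + 32.686948) = 8.3283 km
10: √((0.0997·111.32)² + (-0.1150·69.3)²) = √(123.179011 + 63.512930) = 13.6635 km
11: √((0.1489·111.32)² + (0.0099·69.3)²) = √(274.748792 + 0.470692) = 16.5897 km
12: √((0.1481·111.32)² + (0.1316·69.3)²) = √(271.804418 + 83.172211) = 18.8408 km
13: √((0.1105·111.32)² + (-0.0381·69.3)²) = √(151.311157 + 6.971343) = 12.5810 km
Sorted: 1 (7.7268 km) < 4 (8.1254 km) < 9 (8.3283 km) < 8 (10.2573 km) < 3 (10.8764 km) < …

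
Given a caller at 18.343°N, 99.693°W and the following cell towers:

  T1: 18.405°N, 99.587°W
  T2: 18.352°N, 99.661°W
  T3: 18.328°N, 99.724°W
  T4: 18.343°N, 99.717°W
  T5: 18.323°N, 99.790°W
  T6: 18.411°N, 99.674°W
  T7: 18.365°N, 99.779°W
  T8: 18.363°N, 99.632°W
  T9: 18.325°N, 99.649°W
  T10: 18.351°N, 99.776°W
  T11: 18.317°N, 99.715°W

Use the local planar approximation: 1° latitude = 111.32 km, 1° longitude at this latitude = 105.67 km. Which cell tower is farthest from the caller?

Distances from 18.343°N, 99.693°W:
T1: √((0.062·111.32)² + (0.106·105.67)²) = √(47.63540 + 125.46285) = 13.157 km
T2: √((0.009·111.32)² + (0.032·105.67)²) = √(1.00376 + 11.43414) = 3.527 km
T3: √((-0.015·111.32)² + (-0.031·105.67)²) = √(2.78823 + 10.73067) = 3.677 km
T4: √((0.000·111.32)² + (-0.024·105.67)²) = √(0.00000 + 6.43170) = 2.536 km
T5: √((-0.020·111.32)² + (-0.097·105.67)²) = √(4.95686 + 105.06230) = 10.489 km
T6: √((0.068·111.32)² + (0.019·105.67)²) = √(57.30127 + 4.03098) = 7.831 km
T7: √((0.022·111.32)² + (-0.086·105.67)²) = √(5.99780 + 82.58484) = 9.412 km
T8: √((0.020·111.32)² + (0.061·105.67)²) = √(4.95686 + 41.54924) = 6.820 km
T9: √((-0.018·111.32)² + (0.044·105.67)²) = √(4.01505 + 21.61766) = 5.063 km
T10: √((0.008·111.32)² + (-0.083·105.67)²) = √(0.79310 + 76.92360) = 8.816 km
T11: √((-0.026·111.32)² + (-0.022·105.67)²) = √(8.37709 + 5.40442) = 3.712 km
Maximum: T1 at 13.157 km.

T1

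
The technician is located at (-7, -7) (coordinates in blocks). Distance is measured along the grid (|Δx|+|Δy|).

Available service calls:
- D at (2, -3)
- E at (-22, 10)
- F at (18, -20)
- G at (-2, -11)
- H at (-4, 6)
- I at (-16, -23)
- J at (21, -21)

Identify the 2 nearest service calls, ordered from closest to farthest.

G, D

Distances from (-7, -7):
D: |9| + |4| = 9 + 4 = 13 blocks
E: |-15| + |17| = 15 + 17 = 32 blocks
F: |25| + |-13| = 25 + 13 = 38 blocks
G: |5| + |-4| = 5 + 4 = 9 blocks
H: |3| + |13| = 3 + 13 = 16 blocks
I: |-9| + |-16| = 9 + 16 = 25 blocks
J: |28| + |-14| = 28 + 14 = 42 blocks
Sorted: G (9 blocks) < D (13 blocks) < H (16 blocks) < I (25 blocks) < …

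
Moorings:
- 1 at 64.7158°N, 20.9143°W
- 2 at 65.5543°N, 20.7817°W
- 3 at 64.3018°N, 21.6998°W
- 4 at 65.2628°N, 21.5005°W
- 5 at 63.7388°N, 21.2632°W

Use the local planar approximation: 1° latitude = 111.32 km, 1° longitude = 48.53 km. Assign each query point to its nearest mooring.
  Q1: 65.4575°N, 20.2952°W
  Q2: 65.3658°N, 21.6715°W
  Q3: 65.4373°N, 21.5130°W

Q1 at 65.4575°N, 20.2952°W:
  1: 87.8627 km
  2: 25.9527 km
  3: 145.5952 km
  4: 62.3796 km
  5: 197.0085 km
  → nearest: 2 (25.9527 km)
Q2 at 65.3658°N, 21.6715°W:
  1: 81.1543 km
  2: 48.0105 km
  3: 118.4524 km
  4: 14.1540 km
  5: 182.1983 km
  → nearest: 4 (14.1540 km)
Q3 at 65.4373°N, 21.5130°W:
  1: 85.4112 km
  2: 37.8044 km
  3: 126.7285 km
  4: 19.4348 km
  5: 189.4653 km
  → nearest: 4 (19.4348 km)

Q1→2; Q2→4; Q3→4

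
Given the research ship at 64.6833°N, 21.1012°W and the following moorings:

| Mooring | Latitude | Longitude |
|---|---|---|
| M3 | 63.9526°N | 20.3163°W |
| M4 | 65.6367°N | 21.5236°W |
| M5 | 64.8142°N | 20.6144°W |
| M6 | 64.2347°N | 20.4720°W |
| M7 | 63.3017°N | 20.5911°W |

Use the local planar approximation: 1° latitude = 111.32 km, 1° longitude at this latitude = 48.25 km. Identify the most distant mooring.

M7

Distances from 64.6833°N, 21.1012°W:
M3: 89.7256 km
M4: 108.0717 km
M5: 27.6411 km
M6: 58.4421 km
M7: 155.7566 km
Maximum: M7 at 155.7566 km.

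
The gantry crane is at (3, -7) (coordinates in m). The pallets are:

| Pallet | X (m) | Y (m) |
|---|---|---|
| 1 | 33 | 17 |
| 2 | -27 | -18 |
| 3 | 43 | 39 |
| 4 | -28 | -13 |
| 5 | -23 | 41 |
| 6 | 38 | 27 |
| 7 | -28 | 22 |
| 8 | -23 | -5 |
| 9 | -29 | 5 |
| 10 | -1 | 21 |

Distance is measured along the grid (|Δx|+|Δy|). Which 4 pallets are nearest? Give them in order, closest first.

8, 10, 4, 2

Distances from (3, -7):
1: 54 m
2: 41 m
3: 86 m
4: 37 m
5: 74 m
6: 69 m
7: 60 m
8: 28 m
9: 44 m
10: 32 m
Sorted: 8 (28 m) < 10 (32 m) < 4 (37 m) < 2 (41 m) < 9 (44 m) < 1 (54 m) < …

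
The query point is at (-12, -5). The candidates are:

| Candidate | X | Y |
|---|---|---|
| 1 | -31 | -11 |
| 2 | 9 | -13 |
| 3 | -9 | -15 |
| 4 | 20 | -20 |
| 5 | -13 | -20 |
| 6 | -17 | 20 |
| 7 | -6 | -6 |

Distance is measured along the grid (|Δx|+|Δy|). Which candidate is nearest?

Distances from (-12, -5):
1: |-19| + |-6| = 19 + 6 = 25
2: |21| + |-8| = 21 + 8 = 29
3: |3| + |-10| = 3 + 10 = 13
4: |32| + |-15| = 32 + 15 = 47
5: |-1| + |-15| = 1 + 15 = 16
6: |-5| + |25| = 5 + 25 = 30
7: |6| + |-1| = 6 + 1 = 7
Minimum: 7 at 7.

7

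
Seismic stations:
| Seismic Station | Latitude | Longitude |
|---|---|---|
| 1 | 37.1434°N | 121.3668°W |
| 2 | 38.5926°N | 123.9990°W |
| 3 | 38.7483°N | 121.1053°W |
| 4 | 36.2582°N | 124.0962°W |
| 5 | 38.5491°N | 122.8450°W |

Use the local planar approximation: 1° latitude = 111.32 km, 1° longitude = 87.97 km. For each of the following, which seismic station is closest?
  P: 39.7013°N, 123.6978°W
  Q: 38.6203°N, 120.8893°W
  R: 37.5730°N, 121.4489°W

P at 39.7013°N, 123.6978°W:
  1: √((-2.5579·111.32)² + (2.3310·87.97)²) = √(81079.958767 + 42048.812072) = 350.8971 km
  2: √((-1.1087·111.32)² + (-0.3012·87.97)²) = √(15232.615871 + 702.067904) = 126.2327 km
  3: √((-0.9530·111.32)² + (2.5925·87.97)²) = √(11254.655257 + 52012.378472) = 251.5294 km
  4: √((-3.4431·111.32)² + (-0.3984·87.97)²) = √(146908.075006 + 1228.309592) = 384.8849 km
  5: √((-1.1522·111.32)² + (0.8528·87.97)²) = √(16451.372543 + 5628.122833) = 148.5917 km
  → nearest: 2 (126.2327 km)
Q at 38.6203°N, 120.8893°W:
  1: √((-1.4769·111.32)² + (-0.4775·87.97)²) = √(27030.157503 + 1764.476732) = 169.6898 km
  2: √((-0.0277·111.32)² + (-3.1097·87.97)²) = √(9.508367 + 74835.242660) = 273.5777 km
  3: √((0.1280·111.32)² + (-0.2160·87.97)²) = √(203.032861 + 361.057762) = 23.7506 km
  4: √((-2.3621·111.32)² + (-3.2069·87.97)²) = √(69142.161876 + 79586.612371) = 385.6537 km
  5: √((-0.0712·111.32)² + (-1.9557·87.97)²) = √(62.821222 + 29598.769419) = 172.2254 km
  → nearest: 3 (23.7506 km)
R at 37.5730°N, 121.4489°W:
  1: √((-0.4296·111.32)² + (0.0821·87.97)²) = √(2287.046216 + 52.162152) = 48.3654 km
  2: √((1.0196·111.32)² + (-2.5501·87.97)²) = √(12882.674948 + 50324.979477) = 251.4113 km
  3: √((1.1753·111.32)² + (0.3436·87.97)²) = √(17117.639177 + 913.640819) = 134.2806 km
  4: √((-1.3148·111.32)² + (-2.6473·87.97)²) = √(21422.284670 + 54234.482839) = 275.0578 km
  5: √((0.9761·111.32)² + (-1.3961·87.97)²) = √(11806.876509 + 15083.503838) = 163.9829 km
  → nearest: 1 (48.3654 km)

P→2; Q→3; R→1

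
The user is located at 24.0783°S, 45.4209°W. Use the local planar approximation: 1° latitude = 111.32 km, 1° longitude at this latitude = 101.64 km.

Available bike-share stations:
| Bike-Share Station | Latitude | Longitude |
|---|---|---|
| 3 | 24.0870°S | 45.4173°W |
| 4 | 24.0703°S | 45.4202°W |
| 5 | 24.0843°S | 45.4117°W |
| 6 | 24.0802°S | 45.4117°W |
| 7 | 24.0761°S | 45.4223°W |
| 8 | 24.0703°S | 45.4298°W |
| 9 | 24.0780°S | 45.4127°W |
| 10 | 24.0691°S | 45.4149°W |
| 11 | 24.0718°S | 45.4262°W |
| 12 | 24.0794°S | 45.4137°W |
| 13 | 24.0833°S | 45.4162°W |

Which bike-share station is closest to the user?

Distances from 24.0783°S, 45.4209°W:
3: √((-0.0087·111.32)² + (0.0036·101.64)²) = √(0.937961 + 0.133886) = 1.0353 km
4: √((0.0080·111.32)² + (0.0007·101.64)²) = √(0.793097 + 0.005062) = 0.8934 km
5: √((-0.0060·111.32)² + (0.0092·101.64)²) = √(0.446117 + 0.874390) = 1.1491 km
6: √((-0.0019·111.32)² + (0.0092·101.64)²) = √(0.044736 + 0.874390) = 0.9587 km
7: √((0.0022·111.32)² + (-0.0014·101.64)²) = √(0.059978 + 0.020248) = 0.2832 km
8: √((0.0080·111.32)² + (-0.0089·101.64)²) = √(0.793097 + 0.818294) = 1.2694 km
9: √((0.0003·111.32)² + (0.0082·101.64)²) = √(0.001115 + 0.694636) = 0.8341 km
10: √((0.0092·111.32)² + (0.0060·101.64)²) = √(1.048871 + 0.371905) = 1.1920 km
11: √((0.0065·111.32)² + (-0.0053·101.64)²) = √(0.523568 + 0.290189) = 0.9021 km
12: √((-0.0011·111.32)² + (0.0072·101.64)²) = √(0.014994 + 0.535543) = 0.7420 km
13: √((-0.0050·111.32)² + (0.0047·101.64)²) = √(0.309804 + 0.228205) = 0.7335 km
Minimum: 7 at 0.2832 km.

7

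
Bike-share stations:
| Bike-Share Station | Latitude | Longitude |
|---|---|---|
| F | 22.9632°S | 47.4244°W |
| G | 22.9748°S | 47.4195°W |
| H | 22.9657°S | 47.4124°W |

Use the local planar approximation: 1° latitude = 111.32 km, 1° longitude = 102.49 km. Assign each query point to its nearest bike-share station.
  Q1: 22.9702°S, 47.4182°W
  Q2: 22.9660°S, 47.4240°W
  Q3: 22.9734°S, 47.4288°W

Q1 at 22.9702°S, 47.4182°W:
  F: √((0.0070·111.32)² + (-0.0062·102.49)²) = √(0.607215 + 0.403781) = 1.0055 km
  G: √((-0.0046·111.32)² + (-0.0013·102.49)²) = √(0.262218 + 0.017752) = 0.5291 km
  H: √((0.0045·111.32)² + (0.0058·102.49)²) = √(0.250941 + 0.353361) = 0.7774 km
  → nearest: G (0.5291 km)
Q2 at 22.9660°S, 47.4240°W:
  F: √((0.0028·111.32)² + (-0.0004·102.49)²) = √(0.097154 + 0.001681) = 0.3144 km
  G: √((-0.0088·111.32)² + (0.0045·102.49)²) = √(0.959648 + 0.212710) = 1.0828 km
  H: √((0.0003·111.32)² + (0.0116·102.49)²) = √(0.001115 + 1.413445) = 1.1894 km
  → nearest: F (0.3144 km)
Q3 at 22.9734°S, 47.4288°W:
  F: √((0.0102·111.32)² + (0.0044·102.49)²) = √(1.289278 + 0.203361) = 1.2217 km
  G: √((-0.0014·111.32)² + (0.0093·102.49)²) = √(0.024289 + 0.908508) = 0.9658 km
  H: √((0.0077·111.32)² + (0.0164·102.49)²) = √(0.734730 + 2.825210) = 1.8868 km
  → nearest: G (0.9658 km)

Q1→G; Q2→F; Q3→G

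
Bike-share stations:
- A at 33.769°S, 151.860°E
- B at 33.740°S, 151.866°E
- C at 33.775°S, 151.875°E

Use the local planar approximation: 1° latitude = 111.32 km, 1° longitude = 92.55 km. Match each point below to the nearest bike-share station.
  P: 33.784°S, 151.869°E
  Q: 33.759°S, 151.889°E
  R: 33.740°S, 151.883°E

P→C; Q→C; R→B

P at 33.784°S, 151.869°E:
  A: √((0.015·111.32)² + (-0.009·92.55)²) = √(2.78823 + 0.69381) = 1.866 km
  B: √((0.044·111.32)² + (-0.003·92.55)²) = √(23.99119 + 0.07709) = 4.906 km
  C: √((0.009·111.32)² + (0.006·92.55)²) = √(1.00376 + 0.30836) = 1.145 km
  → nearest: C (1.145 km)
Q at 33.759°S, 151.889°E:
  A: √((-0.010·111.32)² + (-0.029·92.55)²) = √(1.23921 + 7.20359) = 2.906 km
  B: √((0.019·111.32)² + (-0.023·92.55)²) = √(4.47356 + 4.53115) = 3.001 km
  C: √((-0.016·111.32)² + (-0.014·92.55)²) = √(3.17239 + 1.67884) = 2.203 km
  → nearest: C (2.203 km)
R at 33.740°S, 151.883°E:
  A: √((-0.029·111.32)² + (-0.023·92.55)²) = √(10.42179 + 4.53115) = 3.867 km
  B: √((0.000·111.32)² + (-0.017·92.55)²) = √(0.00000 + 2.47543) = 1.573 km
  C: √((-0.035·111.32)² + (-0.008·92.55)²) = √(15.18037 + 0.54819) = 3.966 km
  → nearest: B (1.573 km)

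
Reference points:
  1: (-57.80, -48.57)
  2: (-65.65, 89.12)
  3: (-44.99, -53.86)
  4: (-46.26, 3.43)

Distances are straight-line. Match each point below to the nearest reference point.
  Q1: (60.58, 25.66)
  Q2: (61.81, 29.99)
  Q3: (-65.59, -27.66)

Q1 at (60.58, 25.66):
  1: 139.73
  2: 141.28
  3: 132.17
  4: 109.13
  → nearest: 4 (109.13)
Q2 at (61.81, 29.99):
  1: 143.10
  2: 140.51
  3: 135.78
  4: 111.29
  → nearest: 4 (111.29)
Q3 at (-65.59, -27.66):
  1: 22.31
  2: 116.78
  3: 33.33
  4: 36.61
  → nearest: 1 (22.31)

Q1→4; Q2→4; Q3→1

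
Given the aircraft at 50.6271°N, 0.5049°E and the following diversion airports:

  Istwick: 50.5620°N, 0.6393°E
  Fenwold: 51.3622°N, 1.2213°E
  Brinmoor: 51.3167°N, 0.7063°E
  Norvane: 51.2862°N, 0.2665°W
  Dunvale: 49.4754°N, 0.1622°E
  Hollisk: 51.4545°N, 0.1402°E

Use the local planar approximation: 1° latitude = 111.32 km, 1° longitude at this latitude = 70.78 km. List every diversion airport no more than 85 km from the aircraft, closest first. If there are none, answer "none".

Istwick, Brinmoor

Distances from 50.6271°N, 0.5049°E:
Istwick: √((-0.0651·111.32)² + (0.1344·70.78)²) = √(52.518023 + 90.493973) = 11.9588 km
Fenwold: √((0.7351·111.32)² + (0.7164·70.78)²) = √(6696.366897 + 2571.178755) = 96.2681 km
Brinmoor: √((0.6896·111.32)² + (0.2014·70.78)²) = √(5893.060517 + 203.207648) = 78.0786 km
Norvane: √((0.6591·111.32)² + (-0.7714·70.78)²) = √(5383.305402 + 2981.126366) = 91.4573 km
Dunvale: √((-1.1517·111.32)² + (-0.3427·70.78)²) = √(16437.097414 + 588.368381) = 130.4817 km
Hollisk: √((0.8274·111.32)² + (-0.3647·70.78)²) = √(8483.546184 + 666.335027) = 95.6550 km
Threshold 85 km: Istwick (11.9588 km), Brinmoor (78.0786 km) are within range.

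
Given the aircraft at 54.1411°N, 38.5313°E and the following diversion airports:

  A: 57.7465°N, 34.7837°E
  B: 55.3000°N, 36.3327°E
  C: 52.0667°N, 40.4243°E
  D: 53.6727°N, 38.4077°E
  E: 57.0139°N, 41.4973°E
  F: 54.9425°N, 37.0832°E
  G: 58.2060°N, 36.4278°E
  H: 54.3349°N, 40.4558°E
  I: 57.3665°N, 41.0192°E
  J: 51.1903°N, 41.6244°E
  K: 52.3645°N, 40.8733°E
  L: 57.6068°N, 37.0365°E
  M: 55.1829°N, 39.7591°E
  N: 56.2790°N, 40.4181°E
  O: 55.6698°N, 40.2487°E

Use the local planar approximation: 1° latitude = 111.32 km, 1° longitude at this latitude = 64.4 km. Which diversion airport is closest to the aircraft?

D

Distances from 54.1411°N, 38.5313°E:
A: 468.3289 km
B: 191.5488 km
C: 261.1263 km
D: 52.7463 km
E: 372.5011 km
F: 129.0571 km
G: 472.3466 km
H: 125.8015 km
I: 393.1777 km
J: 384.1615 km
K: 248.7198 km
L: 397.6304 km
M: 140.3634 km
N: 267.2160 km
O: 202.9581 km
Minimum: D at 52.7463 km.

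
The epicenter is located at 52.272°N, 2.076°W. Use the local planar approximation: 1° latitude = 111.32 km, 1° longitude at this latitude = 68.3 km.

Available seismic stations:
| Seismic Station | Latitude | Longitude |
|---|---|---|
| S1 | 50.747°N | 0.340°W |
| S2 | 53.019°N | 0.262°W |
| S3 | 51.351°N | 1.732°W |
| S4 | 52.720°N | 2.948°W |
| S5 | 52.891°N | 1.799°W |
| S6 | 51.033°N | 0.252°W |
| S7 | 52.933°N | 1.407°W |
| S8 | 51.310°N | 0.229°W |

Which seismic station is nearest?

S5

Distances from 52.272°N, 2.076°W:
S1: √((-1.525·111.32)² + (1.736·68.3)²) = √(28819.47617 + 14058.56033) = 207.070 km
S2: √((0.747·111.32)² + (1.814·68.3)²) = √(6914.92699 + 15350.26837) = 149.215 km
S3: √((-0.921·111.32)² + (0.344·68.3)²) = √(10511.52326 + 552.02442) = 105.183 km
S4: √((0.448·111.32)² + (-0.872·68.3)²) = √(2487.15255 + 3547.10772) = 77.681 km
S5: √((0.619·111.32)² + (0.277·68.3)²) = √(4748.18567 + 357.93234) = 71.457 km
S6: √((-1.239·111.32)² + (1.824·68.3)²) = √(19023.43803 + 15519.97707) = 185.859 km
S7: √((0.661·111.32)² + (0.669·68.3)²) = √(5414.38725 + 2087.82283) = 86.615 km
S8: √((-0.962·111.32)² + (1.847·68.3)²) = √(11468.23383 + 15913.84773) = 165.475 km
Minimum: S5 at 71.457 km.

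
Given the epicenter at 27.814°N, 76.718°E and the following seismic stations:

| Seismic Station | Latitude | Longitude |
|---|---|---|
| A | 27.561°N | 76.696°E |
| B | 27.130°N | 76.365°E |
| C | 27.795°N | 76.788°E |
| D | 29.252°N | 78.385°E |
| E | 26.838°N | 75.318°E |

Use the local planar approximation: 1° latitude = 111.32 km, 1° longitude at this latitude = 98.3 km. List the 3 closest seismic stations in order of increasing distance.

Distances from 27.814°N, 76.718°E:
A: 28.247 km
B: 83.677 km
C: 7.199 km
D: 229.079 km
E: 175.339 km
Sorted: C (7.199 km) < A (28.247 km) < B (83.677 km) < E (175.339 km) < D (229.079 km)

C, A, B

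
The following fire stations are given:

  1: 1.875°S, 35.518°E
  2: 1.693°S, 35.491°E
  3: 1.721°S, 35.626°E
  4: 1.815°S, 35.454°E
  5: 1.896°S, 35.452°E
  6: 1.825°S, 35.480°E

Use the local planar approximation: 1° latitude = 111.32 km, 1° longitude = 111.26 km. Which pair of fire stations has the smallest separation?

Pairwise distances:
1–2: 20.482 km
1–3: 20.935 km
1–4: 9.763 km
1–5: 7.706 km
1–6: 6.990 km
2–3: 15.340 km
2–4: 14.191 km
2–5: 23.011 km
2–6: 14.745 km
3–4: 21.811 km
3–5: 27.464 km
3–6: 19.947 km
4–5: 9.020 km
4–6: 3.100 km
5–6: 8.496 km
Closest pair: 4–6 at 3.100 km.

4 and 6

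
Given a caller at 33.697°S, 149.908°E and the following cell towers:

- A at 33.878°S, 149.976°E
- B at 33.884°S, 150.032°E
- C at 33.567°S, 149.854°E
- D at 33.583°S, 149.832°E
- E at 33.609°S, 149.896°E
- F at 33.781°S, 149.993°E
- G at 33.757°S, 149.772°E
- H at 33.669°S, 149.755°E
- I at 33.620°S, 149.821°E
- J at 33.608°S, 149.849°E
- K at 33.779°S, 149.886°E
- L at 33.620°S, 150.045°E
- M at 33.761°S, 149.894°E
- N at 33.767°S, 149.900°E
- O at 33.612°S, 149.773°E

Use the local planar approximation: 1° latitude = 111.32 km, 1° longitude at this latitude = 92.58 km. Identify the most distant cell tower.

Distances from 33.697°S, 149.908°E:
A: 21.110 km
B: 23.772 km
C: 15.311 km
D: 14.511 km
E: 9.859 km
F: 12.221 km
G: 14.253 km
H: 14.504 km
I: 11.762 km
J: 11.313 km
K: 9.353 km
L: 15.308 km
M: 7.241 km
N: 7.828 km
O: 15.676 km
Maximum: B at 23.772 km.

B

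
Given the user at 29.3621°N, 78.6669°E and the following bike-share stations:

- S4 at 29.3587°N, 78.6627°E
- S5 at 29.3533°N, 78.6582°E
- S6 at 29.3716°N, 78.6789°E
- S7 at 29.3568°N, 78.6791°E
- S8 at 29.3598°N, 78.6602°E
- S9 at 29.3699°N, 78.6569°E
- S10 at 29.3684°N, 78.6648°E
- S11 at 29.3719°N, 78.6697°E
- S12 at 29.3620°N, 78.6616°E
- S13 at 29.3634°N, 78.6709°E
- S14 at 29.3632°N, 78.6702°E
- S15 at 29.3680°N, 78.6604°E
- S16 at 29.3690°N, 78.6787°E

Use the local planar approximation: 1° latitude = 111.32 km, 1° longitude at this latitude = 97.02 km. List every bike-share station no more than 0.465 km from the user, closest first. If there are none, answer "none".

Distances from 29.3621°N, 78.6669°E:
S4: √((-0.0034·111.32)² + (-0.0042·97.02)²) = √(0.143253 + 0.166043) = 0.5561 km
S5: √((-0.0088·111.32)² + (-0.0087·97.02)²) = √(0.959648 + 0.712461) = 1.2931 km
S6: √((0.0095·111.32)² + (0.0120·97.02)²) = √(1.118391 + 1.355455) = 1.5728 km
S7: √((-0.0053·111.32)² + (0.0122·97.02)²) = √(0.348095 + 1.401013) = 1.3225 km
S8: √((-0.0023·111.32)² + (-0.0067·97.02)²) = √(0.065554 + 0.422544) = 0.6986 km
S9: √((0.0078·111.32)² + (-0.0100·97.02)²) = √(0.753938 + 0.941288) = 1.3020 km
S10: √((0.0063·111.32)² + (-0.0021·97.02)²) = √(0.491844 + 0.041511) = 0.7303 km
S11: √((0.0098·111.32)² + (0.0028·97.02)²) = √(1.190141 + 0.073797) = 1.1243 km
S12: √((-0.0001·111.32)² + (-0.0053·97.02)²) = √(0.000124 + 0.264408) = 0.5143 km
S13: √((0.0013·111.32)² + (0.0040·97.02)²) = √(0.020943 + 0.150606) = 0.4142 km
S14: √((0.0011·111.32)² + (0.0033·97.02)²) = √(0.014994 + 0.102506) = 0.3428 km
S15: √((0.0059·111.32)² + (-0.0065·97.02)²) = √(0.431370 + 0.397694) = 0.9105 km
S16: √((0.0069·111.32)² + (0.0118·97.02)²) = √(0.589990 + 1.310649) = 1.3786 km
Threshold 0.465 km: S14 (0.3428 km), S13 (0.4142 km) are within range.

S14, S13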